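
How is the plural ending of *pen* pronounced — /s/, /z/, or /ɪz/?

The stem *pen* ends in a voiced non-sibilant sound.
The plural suffix surfaces as /ɪz/ after sibilants, /s/ after other voiceless consonants, and /z/ after other voiced sounds.
So the plural -s on *pen* is pronounced /z/.

/z/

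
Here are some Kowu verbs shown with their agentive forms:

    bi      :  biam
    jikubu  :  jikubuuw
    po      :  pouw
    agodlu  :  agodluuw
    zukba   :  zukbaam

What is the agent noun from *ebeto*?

ebetouw

The pattern is rounding harmony: -uw when the last vowel of the stem is a rounded vowel (*jikubu*, *po*, *agodlu*); -am when the last vowel of the stem is an unrounded vowel (*bi*, *zukba*).
*ebeto*: last vowel = /o/, a rounded vowel → -uw → *ebetouw*.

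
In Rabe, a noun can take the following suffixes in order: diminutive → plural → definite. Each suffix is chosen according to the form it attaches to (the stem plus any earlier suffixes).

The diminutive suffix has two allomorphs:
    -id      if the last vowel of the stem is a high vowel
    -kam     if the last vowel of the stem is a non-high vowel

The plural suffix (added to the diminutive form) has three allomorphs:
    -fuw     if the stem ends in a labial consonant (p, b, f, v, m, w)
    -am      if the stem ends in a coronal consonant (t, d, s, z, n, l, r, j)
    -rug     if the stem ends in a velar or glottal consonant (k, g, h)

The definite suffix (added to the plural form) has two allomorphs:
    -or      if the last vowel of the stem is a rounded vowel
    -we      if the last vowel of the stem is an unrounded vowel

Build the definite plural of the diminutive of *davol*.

The last vowel of *davol* is /o/, which is a non-high vowel, so the diminutive suffix is -kam, giving *davolkam*.
The diminutive form *davolkam*: final consonant = /m/, labial → -fuw → *davolkamfuw*.
The plural form *davolkamfuw*: last vowel = /u/, a rounded vowel → -or → *davolkamfuwor*.

davolkamfuwor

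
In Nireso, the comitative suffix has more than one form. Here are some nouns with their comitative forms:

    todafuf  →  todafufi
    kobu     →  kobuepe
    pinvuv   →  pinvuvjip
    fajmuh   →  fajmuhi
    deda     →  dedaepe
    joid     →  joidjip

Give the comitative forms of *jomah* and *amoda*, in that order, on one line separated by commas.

jomahi, amodaepe

The pattern is voicing of the final sound: -i when the stem ends in a voiceless consonant (*todafuf*, *fajmuh*); -jip when the stem ends in a voiced consonant (*pinvuv*, *joid*); -epe when the stem ends in a vowel (*kobu*, *deda*).
*jomah* — final sound /h/ (a voiceless consonant) → -i → *jomahi*.
*amoda*: final sound = /a/, a vowel → -epe → *amodaepe*.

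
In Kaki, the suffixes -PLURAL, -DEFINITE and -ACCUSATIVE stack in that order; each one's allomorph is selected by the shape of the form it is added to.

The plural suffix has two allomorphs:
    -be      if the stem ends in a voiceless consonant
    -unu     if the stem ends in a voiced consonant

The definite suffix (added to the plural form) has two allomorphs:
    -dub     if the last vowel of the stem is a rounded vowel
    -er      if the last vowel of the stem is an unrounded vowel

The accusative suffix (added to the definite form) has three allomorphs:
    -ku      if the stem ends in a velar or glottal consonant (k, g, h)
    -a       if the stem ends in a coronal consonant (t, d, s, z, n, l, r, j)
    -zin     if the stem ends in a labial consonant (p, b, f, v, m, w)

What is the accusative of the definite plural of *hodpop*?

hodpopbeera

*hodpop* — final consonant /p/ (voiceless) → -be → *hodpopbe*.
Since the last vowel of the plural form *hodpopbe* is /e/ (an unrounded vowel), it takes -er, giving *hodpopbeer*.
The definite form *hodpopbeer*: final consonant = /r/, coronal → -a → *hodpopbeera*.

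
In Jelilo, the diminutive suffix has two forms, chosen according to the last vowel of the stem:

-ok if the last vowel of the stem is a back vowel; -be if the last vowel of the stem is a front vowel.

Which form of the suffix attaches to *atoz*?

The last vowel of *atoz* is /o/, which is a back vowel, so the suffix is -ok.

-ok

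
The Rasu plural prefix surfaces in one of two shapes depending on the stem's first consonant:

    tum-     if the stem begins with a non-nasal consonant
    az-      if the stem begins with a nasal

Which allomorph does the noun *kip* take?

*kip*: first consonant = /k/, non-nasal → tum-.

tum-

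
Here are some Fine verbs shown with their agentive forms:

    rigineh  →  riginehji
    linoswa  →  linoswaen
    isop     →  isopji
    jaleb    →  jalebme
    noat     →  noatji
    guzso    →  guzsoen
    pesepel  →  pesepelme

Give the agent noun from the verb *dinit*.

dinitji

Looking at the final sound of each stem: -ji when the stem ends in a voiceless consonant (*rigineh*, *isop*, *noat*); -me when the stem ends in a voiced consonant (*jaleb*, *pesepel*); -en when the stem ends in a vowel (*linoswa*, *guzso*).
*dinit* — final sound /t/ (a voiceless consonant) → -ji → *dinitji*.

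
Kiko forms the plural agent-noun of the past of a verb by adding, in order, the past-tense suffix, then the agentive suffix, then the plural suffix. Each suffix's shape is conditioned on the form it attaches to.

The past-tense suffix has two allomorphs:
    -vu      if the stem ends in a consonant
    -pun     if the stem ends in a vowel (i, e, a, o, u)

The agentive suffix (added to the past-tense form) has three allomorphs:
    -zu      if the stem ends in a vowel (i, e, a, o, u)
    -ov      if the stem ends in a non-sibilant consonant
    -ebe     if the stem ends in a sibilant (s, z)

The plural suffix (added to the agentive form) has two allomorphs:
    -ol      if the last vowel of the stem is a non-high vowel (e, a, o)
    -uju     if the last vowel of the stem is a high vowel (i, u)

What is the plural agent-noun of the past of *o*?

opunovol

The final sound of *o* is /o/, which is a vowel, so the past-tense suffix is -pun, giving *opun*.
The past-tense form *opun* — final sound /n/ (a non-sibilant consonant) → -ov → *opunov*.
Since the last vowel of the agentive form *opunov* is /o/ (a non-high vowel), it takes -ol, giving *opunovol*.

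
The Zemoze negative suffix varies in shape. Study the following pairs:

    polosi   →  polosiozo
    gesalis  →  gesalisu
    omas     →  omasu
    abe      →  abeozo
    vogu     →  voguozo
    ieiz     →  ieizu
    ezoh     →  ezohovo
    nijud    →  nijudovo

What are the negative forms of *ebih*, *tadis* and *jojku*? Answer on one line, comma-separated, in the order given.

Looking at the final sound of each stem: -u when the stem ends in a sibilant (*gesalis*, *omas*, *ieiz*); -ovo when the stem ends in a non-sibilant consonant (*ezoh*, *nijud*); -ozo when the stem ends in a vowel (*polosi*, *abe*, *vogu*).
*ebih* — final sound /h/ (a non-sibilant consonant) → -ovo → *ebihovo*.
*tadis*: final sound = /s/, a sibilant → -u → *tadisu*.
*jojku* — final sound /u/ (a vowel) → -ozo → *jojkuozo*.

ebihovo, tadisu, jojkuozo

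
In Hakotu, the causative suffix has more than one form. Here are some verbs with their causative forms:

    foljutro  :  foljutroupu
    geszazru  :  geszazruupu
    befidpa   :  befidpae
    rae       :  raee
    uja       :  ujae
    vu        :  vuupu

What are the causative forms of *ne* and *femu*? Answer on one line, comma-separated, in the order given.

nee, femuupu

The alternation tracks the last vowel of the stem — -upu when the last vowel of the stem is a rounded vowel (*foljutro*, *geszazru*, *vu*); -e when the last vowel of the stem is an unrounded vowel (*befidpa*, *rae*, *uja*).
The last vowel of *ne* is /e/, which is an unrounded vowel, so the suffix is -e, giving *nee*.
The last vowel of *femu* is /u/, which is a rounded vowel, so the suffix is -upu, giving *femuupu*.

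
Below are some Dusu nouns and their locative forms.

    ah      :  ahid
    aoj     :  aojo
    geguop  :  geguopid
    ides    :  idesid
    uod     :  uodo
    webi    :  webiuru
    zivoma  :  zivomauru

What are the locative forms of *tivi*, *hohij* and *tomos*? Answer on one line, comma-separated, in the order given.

tiviuru, hohijo, tomosid

The suffix is conditioned by the final sound: -id when the stem ends in a voiceless consonant (*ah*, *geguop*, *ides*); -o when the stem ends in a voiced consonant (*aoj*, *uod*); -uru when the stem ends in a vowel (*webi*, *zivoma*).
*tivi*: final sound = /i/, a vowel → -uru → *tiviuru*.
Since the final sound of *hohij* is /j/ (a voiced consonant), it takes -o, giving *hohijo*.
*tomos* — final sound /s/ (a voiceless consonant) → -id → *tomosid*.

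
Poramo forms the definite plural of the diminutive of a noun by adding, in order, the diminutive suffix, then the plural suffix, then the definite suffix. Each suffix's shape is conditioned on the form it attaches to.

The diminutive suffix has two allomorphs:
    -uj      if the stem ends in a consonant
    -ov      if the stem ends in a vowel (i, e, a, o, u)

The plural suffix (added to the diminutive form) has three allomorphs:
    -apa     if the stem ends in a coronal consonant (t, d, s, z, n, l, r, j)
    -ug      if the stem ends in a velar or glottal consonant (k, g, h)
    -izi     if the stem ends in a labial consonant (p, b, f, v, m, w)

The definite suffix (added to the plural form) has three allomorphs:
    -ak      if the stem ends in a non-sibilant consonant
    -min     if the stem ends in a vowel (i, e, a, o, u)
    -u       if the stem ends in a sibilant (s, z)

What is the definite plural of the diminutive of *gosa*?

*gosa* — final sound /a/ (a vowel) → -ov → *gosaov*.
The diminutive form *gosaov* — final consonant /v/ (labial) → -izi → *gosaovizi*.
Since the final sound of the plural form *gosaovizi* is /i/ (a vowel), it takes -min, giving *gosaovizimin*.

gosaovizimin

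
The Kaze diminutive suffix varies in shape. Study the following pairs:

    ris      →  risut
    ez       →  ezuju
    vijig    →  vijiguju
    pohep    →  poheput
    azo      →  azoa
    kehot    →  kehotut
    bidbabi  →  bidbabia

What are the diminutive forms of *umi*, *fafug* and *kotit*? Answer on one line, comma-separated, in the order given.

umia, fafuguju, kotitut

Looking at the final sound of each stem: -ut when the stem ends in a voiceless consonant (*ris*, *pohep*, *kehot*); -uju when the stem ends in a voiced consonant (*ez*, *vijig*); -a when the stem ends in a vowel (*azo*, *bidbabi*).
*umi* — final sound /i/ (a vowel) → -a → *umia*.
The final sound of *fafug* is /g/, which is a voiced consonant, so the suffix is -uju, giving *fafuguju*.
Since the final sound of *kotit* is /t/ (a voiceless consonant), it takes -ut, giving *kotitut*.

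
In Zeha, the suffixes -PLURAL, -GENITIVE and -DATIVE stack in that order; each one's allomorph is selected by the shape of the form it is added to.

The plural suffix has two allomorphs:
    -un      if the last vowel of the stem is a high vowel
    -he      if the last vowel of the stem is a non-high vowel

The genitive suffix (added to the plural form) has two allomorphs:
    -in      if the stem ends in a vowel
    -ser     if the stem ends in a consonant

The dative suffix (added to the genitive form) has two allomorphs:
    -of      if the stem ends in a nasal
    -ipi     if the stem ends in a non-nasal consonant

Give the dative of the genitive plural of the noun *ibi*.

Since the last vowel of *ibi* is /i/ (a high vowel), it takes -un, giving *ibiun*.
Since the final sound of the plural form *ibiun* is /n/ (a consonant), it takes -ser, giving *ibiunser*.
Since the final consonant of the genitive form *ibiunser* is /r/ (non-nasal), it takes -ipi, giving *ibiunseripi*.

ibiunseripi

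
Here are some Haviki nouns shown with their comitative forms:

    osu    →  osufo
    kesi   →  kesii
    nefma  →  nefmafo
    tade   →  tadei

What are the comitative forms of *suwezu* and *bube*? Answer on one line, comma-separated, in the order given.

suwezufo, bubei

The alternation tracks the last vowel of the stem — -i when the last vowel of the stem is a front vowel (*kesi*, *tade*); -fo when the last vowel of the stem is a back vowel (*osu*, *nefma*).
The last vowel of *suwezu* is /u/, which is a back vowel, so the suffix is -fo, giving *suwezufo*.
The last vowel of *bube* is /e/, which is a front vowel, so the suffix is -i, giving *bubei*.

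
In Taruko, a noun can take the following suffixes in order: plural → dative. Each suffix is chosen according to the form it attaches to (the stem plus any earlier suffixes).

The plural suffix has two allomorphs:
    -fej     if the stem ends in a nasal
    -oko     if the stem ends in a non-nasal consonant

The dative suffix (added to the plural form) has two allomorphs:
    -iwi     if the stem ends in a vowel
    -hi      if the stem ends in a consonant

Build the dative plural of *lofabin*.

*lofabin*: final consonant = /n/, a nasal → -fej → *lofabinfej*.
Since the final sound of the plural form *lofabinfej* is /j/ (a consonant), it takes -hi, giving *lofabinfejhi*.

lofabinfejhi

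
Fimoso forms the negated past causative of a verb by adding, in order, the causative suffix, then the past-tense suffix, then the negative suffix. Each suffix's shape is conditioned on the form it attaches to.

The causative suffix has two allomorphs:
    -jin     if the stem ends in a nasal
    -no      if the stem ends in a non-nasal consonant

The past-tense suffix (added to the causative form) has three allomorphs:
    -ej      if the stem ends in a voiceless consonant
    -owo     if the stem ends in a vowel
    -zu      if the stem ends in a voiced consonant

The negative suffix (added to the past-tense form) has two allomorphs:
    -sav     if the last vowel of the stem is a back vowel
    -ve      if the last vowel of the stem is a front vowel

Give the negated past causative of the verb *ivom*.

The final consonant of *ivom* is /m/, which is a nasal, so the causative suffix is -jin, giving *ivomjin*.
The final sound of the causative form *ivomjin* is /n/, which is a voiced consonant, so the past-tense suffix is -zu, giving *ivomjinzu*.
The past-tense form *ivomjinzu* — last vowel /u/ (a back vowel) → -sav → *ivomjinzusav*.

ivomjinzusav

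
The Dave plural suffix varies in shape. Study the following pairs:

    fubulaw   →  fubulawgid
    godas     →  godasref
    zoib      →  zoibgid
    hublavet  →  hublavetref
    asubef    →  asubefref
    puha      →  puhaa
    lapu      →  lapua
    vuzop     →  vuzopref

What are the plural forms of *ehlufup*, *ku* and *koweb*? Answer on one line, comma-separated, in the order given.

ehlufupref, kua, kowebgid

The suffix is conditioned by the final sound: -ref when the stem ends in a voiceless consonant (*godas*, *hublavet*, *asubef*, *vuzop*); -gid when the stem ends in a voiced consonant (*fubulaw*, *zoib*); -a when the stem ends in a vowel (*puha*, *lapu*).
The final sound of *ehlufup* is /p/, which is a voiceless consonant, so the suffix is -ref, giving *ehlufupref*.
*ku* — final sound /u/ (a vowel) → -a → *kua*.
The final sound of *koweb* is /b/, which is a voiced consonant, so the suffix is -gid, giving *kowebgid*.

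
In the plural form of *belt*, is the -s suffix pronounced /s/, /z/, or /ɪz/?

The stem *belt* ends in a voiceless non-sibilant consonant.
The plural suffix surfaces as /ɪz/ after sibilants, /s/ after other voiceless consonants, and /z/ after other voiced sounds.
So the plural -s on *belt* is pronounced /s/.

/s/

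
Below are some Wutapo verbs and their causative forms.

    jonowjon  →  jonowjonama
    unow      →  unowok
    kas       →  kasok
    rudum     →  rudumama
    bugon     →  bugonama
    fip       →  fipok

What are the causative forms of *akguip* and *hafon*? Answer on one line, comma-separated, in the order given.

The pattern is nasality of the final consonant: -ama when the stem ends in a nasal (*jonowjon*, *rudum*, *bugon*); -ok when the stem ends in a non-nasal consonant (*unow*, *kas*, *fip*).
Since the final consonant of *akguip* is /p/ (non-nasal), it takes -ok, giving *akguipok*.
Since the final consonant of *hafon* is /n/ (a nasal), it takes -ama, giving *hafonama*.

akguipok, hafonama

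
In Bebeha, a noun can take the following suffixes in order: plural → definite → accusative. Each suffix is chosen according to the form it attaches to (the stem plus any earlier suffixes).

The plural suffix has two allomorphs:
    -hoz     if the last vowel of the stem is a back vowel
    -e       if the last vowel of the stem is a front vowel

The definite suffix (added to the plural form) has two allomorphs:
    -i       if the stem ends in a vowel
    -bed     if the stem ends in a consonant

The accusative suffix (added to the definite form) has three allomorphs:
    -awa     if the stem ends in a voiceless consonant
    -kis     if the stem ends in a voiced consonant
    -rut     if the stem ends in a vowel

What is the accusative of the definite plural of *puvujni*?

*puvujni*: last vowel = /i/, a front vowel → -e → *puvujnie*.
The plural form *puvujnie*: final sound = /e/, a vowel → -i → *puvujniei*.
The definite form *puvujniei* — final sound /i/ (a vowel) → -rut → *puvujnieirut*.

puvujnieirut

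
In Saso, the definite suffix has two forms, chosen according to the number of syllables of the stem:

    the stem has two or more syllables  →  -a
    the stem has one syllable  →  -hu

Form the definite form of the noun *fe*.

*fe* (one syllable) → -hu → *fehu*.

fehu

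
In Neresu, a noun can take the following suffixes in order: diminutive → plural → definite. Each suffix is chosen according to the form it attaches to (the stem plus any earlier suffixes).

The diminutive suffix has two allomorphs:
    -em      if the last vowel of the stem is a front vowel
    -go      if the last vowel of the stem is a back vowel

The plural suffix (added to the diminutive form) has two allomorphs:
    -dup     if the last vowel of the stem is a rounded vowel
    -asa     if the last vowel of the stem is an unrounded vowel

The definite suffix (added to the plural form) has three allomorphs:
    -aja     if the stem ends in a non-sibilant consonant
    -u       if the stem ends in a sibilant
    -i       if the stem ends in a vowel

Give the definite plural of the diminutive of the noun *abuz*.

The last vowel of *abuz* is /u/, which is a back vowel, so the diminutive suffix is -go, giving *abuzgo*.
The diminutive form *abuzgo*: last vowel = /o/, a rounded vowel → -dup → *abuzgodup*.
The final sound of the plural form *abuzgodup* is /p/, which is a non-sibilant consonant, so the definite suffix is -aja, giving *abuzgodupaja*.

abuzgodupaja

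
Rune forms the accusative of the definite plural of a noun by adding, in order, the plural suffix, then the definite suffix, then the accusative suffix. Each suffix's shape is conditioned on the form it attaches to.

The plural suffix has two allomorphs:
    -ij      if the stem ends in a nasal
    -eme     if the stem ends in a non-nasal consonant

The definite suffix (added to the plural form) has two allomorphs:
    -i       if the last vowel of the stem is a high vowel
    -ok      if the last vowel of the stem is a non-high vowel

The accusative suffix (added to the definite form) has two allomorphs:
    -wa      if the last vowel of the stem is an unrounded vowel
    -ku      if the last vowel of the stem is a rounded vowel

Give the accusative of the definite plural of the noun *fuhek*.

Since the final consonant of *fuhek* is /k/ (non-nasal), it takes -eme, giving *fuhekeme*.
The last vowel of the plural form *fuhekeme* is /e/, which is a non-high vowel, so the definite suffix is -ok, giving *fuhekemeok*.
The last vowel of the definite form *fuhekemeok* is /o/, which is a rounded vowel, so the accusative suffix is -ku, giving *fuhekemeokku*.

fuhekemeokku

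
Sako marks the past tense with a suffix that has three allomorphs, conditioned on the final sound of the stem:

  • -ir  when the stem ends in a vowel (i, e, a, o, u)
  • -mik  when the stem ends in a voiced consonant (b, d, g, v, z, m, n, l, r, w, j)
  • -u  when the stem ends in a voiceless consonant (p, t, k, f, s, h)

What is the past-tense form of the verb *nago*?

Since the final sound of *nago* is /o/ (a vowel), it takes -ir, giving *nagoir*.

nagoir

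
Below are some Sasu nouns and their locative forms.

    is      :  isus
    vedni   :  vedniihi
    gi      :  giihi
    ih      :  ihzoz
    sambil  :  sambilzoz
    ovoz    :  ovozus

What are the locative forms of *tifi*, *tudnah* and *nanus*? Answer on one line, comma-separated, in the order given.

tifiihi, tudnahzoz, nanusus

The alternation tracks the final sound of the stem — -us when the stem ends in a sibilant (*is*, *ovoz*); -zoz when the stem ends in a non-sibilant consonant (*ih*, *sambil*); -ihi when the stem ends in a vowel (*vedni*, *gi*).
The final sound of *tifi* is /i/, which is a vowel, so the suffix is -ihi, giving *tifiihi*.
*tudnah*: final sound = /h/, a non-sibilant consonant → -zoz → *tudnahzoz*.
*nanus* — final sound /s/ (a sibilant) → -us → *nanusus*.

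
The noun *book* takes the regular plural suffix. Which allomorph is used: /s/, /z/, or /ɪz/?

/s/

The stem *book* ends in a voiceless non-sibilant consonant.
The plural suffix surfaces as /ɪz/ after sibilants, /s/ after other voiceless consonants, and /z/ after other voiced sounds.
So the plural -s on *book* is pronounced /s/.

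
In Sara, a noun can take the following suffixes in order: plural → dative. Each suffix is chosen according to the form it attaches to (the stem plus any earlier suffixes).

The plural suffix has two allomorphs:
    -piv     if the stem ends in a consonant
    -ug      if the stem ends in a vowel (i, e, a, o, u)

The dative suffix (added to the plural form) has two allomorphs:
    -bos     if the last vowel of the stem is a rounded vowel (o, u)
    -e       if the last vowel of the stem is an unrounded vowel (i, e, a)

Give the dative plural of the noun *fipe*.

Since the final sound of *fipe* is /e/ (a vowel), it takes -ug, giving *fipeug*.
Since the last vowel of the plural form *fipeug* is /u/ (a rounded vowel), it takes -bos, giving *fipeugbos*.

fipeugbos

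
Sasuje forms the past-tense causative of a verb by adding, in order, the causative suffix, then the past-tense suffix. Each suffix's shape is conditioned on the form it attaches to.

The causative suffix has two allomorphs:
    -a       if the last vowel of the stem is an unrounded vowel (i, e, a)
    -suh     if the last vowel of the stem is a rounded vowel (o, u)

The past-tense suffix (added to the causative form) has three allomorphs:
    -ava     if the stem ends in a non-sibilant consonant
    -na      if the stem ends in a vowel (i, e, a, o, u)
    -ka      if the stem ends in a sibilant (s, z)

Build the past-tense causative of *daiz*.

The last vowel of *daiz* is /i/, which is an unrounded vowel, so the causative suffix is -a, giving *daiza*.
The causative form *daiza*: final sound = /a/, a vowel → -na → *daizana*.

daizana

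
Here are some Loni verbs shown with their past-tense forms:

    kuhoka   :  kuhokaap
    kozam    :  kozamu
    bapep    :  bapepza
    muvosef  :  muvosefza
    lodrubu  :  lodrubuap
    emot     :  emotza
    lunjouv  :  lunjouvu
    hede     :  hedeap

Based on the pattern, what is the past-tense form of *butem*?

butemu

Looking at the final sound of each stem: -za when the stem ends in a voiceless consonant (*bapep*, *muvosef*, *emot*); -u when the stem ends in a voiced consonant (*kozam*, *lunjouv*); -ap when the stem ends in a vowel (*kuhoka*, *lodrubu*, *hede*).
The final sound of *butem* is /m/, which is a voiced consonant, so the suffix is -u, giving *butemu*.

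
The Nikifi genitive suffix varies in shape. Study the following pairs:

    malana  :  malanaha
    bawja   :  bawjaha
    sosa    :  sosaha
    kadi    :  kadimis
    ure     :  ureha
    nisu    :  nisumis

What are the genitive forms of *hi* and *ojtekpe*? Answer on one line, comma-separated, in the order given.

himis, ojtekpeha

Looking at the last vowel of each stem: -mis when the last vowel of the stem is a high vowel (*kadi*, *nisu*); -ha when the last vowel of the stem is a non-high vowel (*malana*, *bawja*, *sosa*, *ure*).
*hi*: last vowel = /i/, a high vowel → -mis → *himis*.
Since the last vowel of *ojtekpe* is /e/ (a non-high vowel), it takes -ha, giving *ojtekpeha*.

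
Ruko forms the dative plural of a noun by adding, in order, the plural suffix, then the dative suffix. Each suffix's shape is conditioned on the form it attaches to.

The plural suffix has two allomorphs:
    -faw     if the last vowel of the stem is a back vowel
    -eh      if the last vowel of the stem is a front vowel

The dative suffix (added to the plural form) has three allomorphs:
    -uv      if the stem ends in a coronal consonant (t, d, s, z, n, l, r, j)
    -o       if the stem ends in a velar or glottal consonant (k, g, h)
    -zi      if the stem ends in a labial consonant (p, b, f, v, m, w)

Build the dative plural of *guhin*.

The last vowel of *guhin* is /i/, which is a front vowel, so the plural suffix is -eh, giving *guhineh*.
The plural form *guhineh* — final consonant /h/ (velar/glottal) → -o → *guhineho*.

guhineho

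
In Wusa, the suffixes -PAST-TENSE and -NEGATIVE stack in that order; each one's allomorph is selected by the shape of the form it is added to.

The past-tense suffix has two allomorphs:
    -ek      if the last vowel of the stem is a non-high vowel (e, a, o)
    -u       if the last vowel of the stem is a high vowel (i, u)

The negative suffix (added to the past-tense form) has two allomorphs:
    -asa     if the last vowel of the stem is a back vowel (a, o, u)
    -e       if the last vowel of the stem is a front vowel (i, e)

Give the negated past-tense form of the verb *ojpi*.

*ojpi*: last vowel = /i/, a high vowel → -u → *ojpiu*.
The past-tense form *ojpiu*: last vowel = /u/, a back vowel → -asa → *ojpiuasa*.

ojpiuasa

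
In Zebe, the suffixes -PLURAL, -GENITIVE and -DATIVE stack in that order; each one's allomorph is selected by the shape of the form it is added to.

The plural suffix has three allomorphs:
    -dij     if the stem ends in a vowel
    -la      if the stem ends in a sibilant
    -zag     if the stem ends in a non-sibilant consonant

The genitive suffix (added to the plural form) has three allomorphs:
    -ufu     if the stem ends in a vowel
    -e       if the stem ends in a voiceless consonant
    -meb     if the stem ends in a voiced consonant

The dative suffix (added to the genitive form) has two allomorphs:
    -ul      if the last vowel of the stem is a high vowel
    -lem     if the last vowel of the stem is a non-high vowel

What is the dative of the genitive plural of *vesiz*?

vesizlaufuul

Since the final sound of *vesiz* is /z/ (a sibilant), it takes -la, giving *vesizla*.
The plural form *vesizla* — final sound /a/ (a vowel) → -ufu → *vesizlaufu*.
The last vowel of the genitive form *vesizlaufu* is /u/, which is a high vowel, so the dative suffix is -ul, giving *vesizlaufuul*.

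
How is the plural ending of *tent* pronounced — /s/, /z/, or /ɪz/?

The stem *tent* ends in a voiceless non-sibilant consonant.
The plural suffix surfaces as /ɪz/ after sibilants, /s/ after other voiceless consonants, and /z/ after other voiced sounds.
So the plural -s on *tent* is pronounced /s/.

/s/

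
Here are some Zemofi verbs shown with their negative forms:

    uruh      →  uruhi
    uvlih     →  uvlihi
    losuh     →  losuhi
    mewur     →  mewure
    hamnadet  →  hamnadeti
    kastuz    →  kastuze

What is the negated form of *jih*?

The pattern is voicing of the final consonant: -i when the stem ends in a voiceless consonant (*uruh*, *uvlih*, *losuh*, *hamnadet*); -e when the stem ends in a voiced consonant (*mewur*, *kastuz*).
*jih*: final consonant = /h/, voiceless → -i → *jihi*.

jihi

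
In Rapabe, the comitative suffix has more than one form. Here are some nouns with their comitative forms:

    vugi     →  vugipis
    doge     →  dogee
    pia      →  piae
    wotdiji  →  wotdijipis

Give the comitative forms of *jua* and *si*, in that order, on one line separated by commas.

juae, sipis

Looking at the last vowel of each stem: -pis when the last vowel of the stem is a high vowel (*vugi*, *wotdiji*); -e when the last vowel of the stem is a non-high vowel (*doge*, *pia*).
*jua*: last vowel = /a/, a non-high vowel → -e → *juae*.
The last vowel of *si* is /i/, which is a high vowel, so the suffix is -pis, giving *sipis*.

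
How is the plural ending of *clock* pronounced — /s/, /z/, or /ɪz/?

The stem *clock* ends in a voiceless non-sibilant consonant.
The plural suffix surfaces as /ɪz/ after sibilants, /s/ after other voiceless consonants, and /z/ after other voiced sounds.
So the plural -s on *clock* is pronounced /s/.

/s/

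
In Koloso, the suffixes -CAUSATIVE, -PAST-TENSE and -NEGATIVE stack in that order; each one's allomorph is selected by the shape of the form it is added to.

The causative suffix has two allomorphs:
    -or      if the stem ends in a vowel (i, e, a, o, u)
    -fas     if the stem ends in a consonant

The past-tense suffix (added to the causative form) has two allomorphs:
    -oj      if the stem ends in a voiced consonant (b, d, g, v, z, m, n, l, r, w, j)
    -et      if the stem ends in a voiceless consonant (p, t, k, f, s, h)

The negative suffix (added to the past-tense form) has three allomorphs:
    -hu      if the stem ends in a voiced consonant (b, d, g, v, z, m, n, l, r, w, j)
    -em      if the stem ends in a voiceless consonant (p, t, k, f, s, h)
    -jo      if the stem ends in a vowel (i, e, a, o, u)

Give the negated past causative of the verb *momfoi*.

The final sound of *momfoi* is /i/, which is a vowel, so the causative suffix is -or, giving *momfoior*.
The causative form *momfoior*: final consonant = /r/, voiced → -oj → *momfoioroj*.
The past-tense form *momfoioroj*: final sound = /j/, a voiced consonant → -hu → *momfoiorojhu*.

momfoiorojhu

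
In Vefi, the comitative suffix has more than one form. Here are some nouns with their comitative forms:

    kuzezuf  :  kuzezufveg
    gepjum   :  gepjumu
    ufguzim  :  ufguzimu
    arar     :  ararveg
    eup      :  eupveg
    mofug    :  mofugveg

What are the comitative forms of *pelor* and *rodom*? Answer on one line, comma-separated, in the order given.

Looking at the final consonant of each stem: -u when the stem ends in a nasal (*gepjum*, *ufguzim*); -veg when the stem ends in a non-nasal consonant (*kuzezuf*, *arar*, *eup*, *mofug*).
*pelor* — final consonant /r/ (non-nasal) → -veg → *pelorveg*.
The final consonant of *rodom* is /m/, which is a nasal, so the suffix is -u, giving *rodomu*.

pelorveg, rodomu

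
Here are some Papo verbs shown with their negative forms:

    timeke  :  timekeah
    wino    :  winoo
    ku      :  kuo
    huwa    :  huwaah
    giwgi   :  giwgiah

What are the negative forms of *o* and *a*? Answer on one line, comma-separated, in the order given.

oo, aah

The alternation tracks the last vowel of the stem — -o when the last vowel of the stem is a rounded vowel (*wino*, *ku*); -ah when the last vowel of the stem is an unrounded vowel (*timeke*, *huwa*, *giwgi*).
*o*: last vowel = /o/, a rounded vowel → -o → *oo*.
*a*: last vowel = /a/, an unrounded vowel → -ah → *aah*.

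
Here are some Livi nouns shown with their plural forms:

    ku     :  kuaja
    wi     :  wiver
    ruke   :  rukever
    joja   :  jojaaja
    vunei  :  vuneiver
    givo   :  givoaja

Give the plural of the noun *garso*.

garsoaja

Looking at the last vowel of each stem: -ver when the last vowel of the stem is a front vowel (*wi*, *ruke*, *vunei*); -aja when the last vowel of the stem is a back vowel (*ku*, *joja*, *givo*).
*garso*: last vowel = /o/, a back vowel → -aja → *garsoaja*.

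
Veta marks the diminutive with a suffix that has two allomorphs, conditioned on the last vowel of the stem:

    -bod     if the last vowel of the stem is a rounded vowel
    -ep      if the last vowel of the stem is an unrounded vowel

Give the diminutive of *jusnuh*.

jusnuhbod

*jusnuh*: last vowel = /u/, a rounded vowel → -bod → *jusnuhbod*.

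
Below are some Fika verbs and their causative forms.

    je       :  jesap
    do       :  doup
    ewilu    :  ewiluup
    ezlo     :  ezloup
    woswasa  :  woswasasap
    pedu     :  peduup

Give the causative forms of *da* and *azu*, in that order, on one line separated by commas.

Looking at the last vowel of each stem: -up when the last vowel of the stem is a rounded vowel (*do*, *ewilu*, *ezlo*, *pedu*); -sap when the last vowel of the stem is an unrounded vowel (*je*, *woswasa*).
*da*: last vowel = /a/, an unrounded vowel → -sap → *dasap*.
*azu* — last vowel /u/ (a rounded vowel) → -up → *azuup*.

dasap, azuup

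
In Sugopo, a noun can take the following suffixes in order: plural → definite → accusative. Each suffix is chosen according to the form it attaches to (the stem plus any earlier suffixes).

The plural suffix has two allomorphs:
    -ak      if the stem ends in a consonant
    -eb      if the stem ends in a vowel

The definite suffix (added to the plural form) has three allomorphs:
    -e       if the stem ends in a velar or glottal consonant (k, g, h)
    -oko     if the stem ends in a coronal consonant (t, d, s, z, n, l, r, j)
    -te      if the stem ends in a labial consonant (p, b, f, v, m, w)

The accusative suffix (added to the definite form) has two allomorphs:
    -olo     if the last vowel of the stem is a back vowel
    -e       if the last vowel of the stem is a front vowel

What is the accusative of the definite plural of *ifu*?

ifuebtee

The final sound of *ifu* is /u/, which is a vowel, so the plural suffix is -eb, giving *ifueb*.
Since the final consonant of the plural form *ifueb* is /b/ (labial), it takes -te, giving *ifuebte*.
The last vowel of the definite form *ifuebte* is /e/, which is a front vowel, so the accusative suffix is -e, giving *ifuebtee*.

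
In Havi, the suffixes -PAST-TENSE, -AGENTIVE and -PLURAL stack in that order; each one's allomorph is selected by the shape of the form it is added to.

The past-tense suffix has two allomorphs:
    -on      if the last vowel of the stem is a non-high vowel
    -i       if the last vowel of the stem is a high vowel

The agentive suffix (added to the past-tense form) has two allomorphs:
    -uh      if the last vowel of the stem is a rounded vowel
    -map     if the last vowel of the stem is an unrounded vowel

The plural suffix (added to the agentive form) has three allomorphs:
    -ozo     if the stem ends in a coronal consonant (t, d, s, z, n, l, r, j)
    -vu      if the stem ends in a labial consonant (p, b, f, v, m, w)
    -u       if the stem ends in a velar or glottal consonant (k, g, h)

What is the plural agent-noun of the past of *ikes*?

The last vowel of *ikes* is /e/, which is a non-high vowel, so the past-tense suffix is -on, giving *ikeson*.
The past-tense form *ikeson* — last vowel /o/ (a rounded vowel) → -uh → *ikesonuh*.
The agentive form *ikesonuh* — final consonant /h/ (velar/glottal) → -u → *ikesonuhu*.

ikesonuhu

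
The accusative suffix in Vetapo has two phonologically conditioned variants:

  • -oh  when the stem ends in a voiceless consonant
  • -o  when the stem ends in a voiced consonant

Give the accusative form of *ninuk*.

ninukoh

*ninuk* — final consonant /k/ (voiceless) → -oh → *ninukoh*.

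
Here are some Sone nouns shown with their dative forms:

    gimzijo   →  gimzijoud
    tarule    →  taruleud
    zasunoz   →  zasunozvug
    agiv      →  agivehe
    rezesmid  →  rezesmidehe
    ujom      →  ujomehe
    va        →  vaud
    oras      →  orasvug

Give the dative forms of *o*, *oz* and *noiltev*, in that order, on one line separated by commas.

oud, ozvug, noiltevehe

The pattern is sibilance of the final sound: -vug when the stem ends in a sibilant (*zasunoz*, *oras*); -ehe when the stem ends in a non-sibilant consonant (*agiv*, *rezesmid*, *ujom*); -ud when the stem ends in a vowel (*gimzijo*, *tarule*, *va*).
*o*: final sound = /o/, a vowel → -ud → *oud*.
The final sound of *oz* is /z/, which is a sibilant, so the suffix is -vug, giving *ozvug*.
*noiltev* — final sound /v/ (a non-sibilant consonant) → -ehe → *noiltevehe*.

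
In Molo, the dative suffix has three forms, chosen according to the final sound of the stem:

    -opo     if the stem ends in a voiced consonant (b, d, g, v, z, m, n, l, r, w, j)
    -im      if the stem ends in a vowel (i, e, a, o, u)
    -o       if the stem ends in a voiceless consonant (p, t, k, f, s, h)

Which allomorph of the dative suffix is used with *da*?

-im

The final sound of *da* is /a/, which is a vowel, so the suffix is -im.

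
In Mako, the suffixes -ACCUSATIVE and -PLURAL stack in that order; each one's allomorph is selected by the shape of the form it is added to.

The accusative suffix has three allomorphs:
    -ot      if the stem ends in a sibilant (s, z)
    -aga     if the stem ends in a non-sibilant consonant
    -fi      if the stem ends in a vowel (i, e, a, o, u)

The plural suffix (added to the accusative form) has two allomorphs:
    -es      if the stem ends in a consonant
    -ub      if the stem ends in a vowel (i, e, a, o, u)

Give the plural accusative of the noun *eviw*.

eviwagaub

*eviw*: final sound = /w/, a non-sibilant consonant → -aga → *eviwaga*.
The accusative form *eviwaga* — final sound /a/ (a vowel) → -ub → *eviwagaub*.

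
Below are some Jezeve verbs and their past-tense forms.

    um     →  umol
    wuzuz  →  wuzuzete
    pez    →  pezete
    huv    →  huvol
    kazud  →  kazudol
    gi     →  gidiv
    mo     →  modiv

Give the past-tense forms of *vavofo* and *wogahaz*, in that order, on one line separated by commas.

The suffix is conditioned by the final sound: -ete when the stem ends in a sibilant (*wuzuz*, *pez*); -ol when the stem ends in a non-sibilant consonant (*um*, *huv*, *kazud*); -div when the stem ends in a vowel (*gi*, *mo*).
*vavofo*: final sound = /o/, a vowel → -div → *vavofodiv*.
*wogahaz* — final sound /z/ (a sibilant) → -ete → *wogahazete*.

vavofodiv, wogahazete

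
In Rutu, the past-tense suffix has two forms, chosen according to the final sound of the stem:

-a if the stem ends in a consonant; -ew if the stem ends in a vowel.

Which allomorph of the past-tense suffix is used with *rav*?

-a

Since the final sound of *rav* is /v/ (a consonant), it takes -a.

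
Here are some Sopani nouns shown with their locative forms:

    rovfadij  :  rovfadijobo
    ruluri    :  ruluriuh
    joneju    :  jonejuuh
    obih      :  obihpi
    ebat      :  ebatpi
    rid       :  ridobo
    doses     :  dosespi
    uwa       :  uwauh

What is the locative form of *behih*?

behihpi

The pattern is voicing of the final sound: -pi when the stem ends in a voiceless consonant (*obih*, *ebat*, *doses*); -obo when the stem ends in a voiced consonant (*rovfadij*, *rid*); -uh when the stem ends in a vowel (*ruluri*, *joneju*, *uwa*).
*behih*: final sound = /h/, a voiceless consonant → -pi → *behihpi*.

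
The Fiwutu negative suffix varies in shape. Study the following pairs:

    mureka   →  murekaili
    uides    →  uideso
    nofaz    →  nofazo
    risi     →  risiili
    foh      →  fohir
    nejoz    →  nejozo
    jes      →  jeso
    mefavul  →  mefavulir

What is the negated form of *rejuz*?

The pattern is sibilance of the final sound: -o when the stem ends in a sibilant (*uides*, *nofaz*, *nejoz*, *jes*); -ir when the stem ends in a non-sibilant consonant (*foh*, *mefavul*); -ili when the stem ends in a vowel (*mureka*, *risi*).
Since the final sound of *rejuz* is /z/ (a sibilant), it takes -o, giving *rejuzo*.

rejuzo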